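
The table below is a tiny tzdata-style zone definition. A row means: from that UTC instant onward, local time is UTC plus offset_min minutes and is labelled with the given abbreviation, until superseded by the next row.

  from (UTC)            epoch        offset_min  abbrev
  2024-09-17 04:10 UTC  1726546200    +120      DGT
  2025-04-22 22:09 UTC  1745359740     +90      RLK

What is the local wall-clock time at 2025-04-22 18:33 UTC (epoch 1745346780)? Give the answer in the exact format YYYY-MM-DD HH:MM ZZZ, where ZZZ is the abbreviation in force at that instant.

Query: 2025-04-22 18:33 UTC
Rule 1/2 (DGT, +02:00): 2024-09-17 04:10 UTC ≤ query < 2025-04-22 22:09 UTC
18·60 + 33 + 120 = 1233 min
1233 = 0·1440 + 1233; 1233 = 20·60 + 33 → 20:33, same day
→ 2025-04-22 20:33 DGT

2025-04-22 20:33 DGT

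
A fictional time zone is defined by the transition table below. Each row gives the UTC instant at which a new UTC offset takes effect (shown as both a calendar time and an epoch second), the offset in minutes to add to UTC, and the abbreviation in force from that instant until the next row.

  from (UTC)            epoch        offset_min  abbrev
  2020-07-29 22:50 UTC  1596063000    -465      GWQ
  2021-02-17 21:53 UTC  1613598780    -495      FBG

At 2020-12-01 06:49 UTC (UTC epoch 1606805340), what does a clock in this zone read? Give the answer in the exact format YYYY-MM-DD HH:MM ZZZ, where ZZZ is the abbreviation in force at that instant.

2020-11-30 23:04 GWQ

Query: 2020-12-01 06:49 UTC
Rule 1/2 (GWQ, -07:45): 2020-07-29 22:50 UTC ≤ query < 2021-02-17 21:53 UTC
6·60 + 49 - 465 = -56 min
-56 = -1·1440 + 1384; 1384 = 23·60 + 4 → 23:04, 2020-12-01 - 1 day = 2020-11-30
→ 2020-11-30 23:04 GWQ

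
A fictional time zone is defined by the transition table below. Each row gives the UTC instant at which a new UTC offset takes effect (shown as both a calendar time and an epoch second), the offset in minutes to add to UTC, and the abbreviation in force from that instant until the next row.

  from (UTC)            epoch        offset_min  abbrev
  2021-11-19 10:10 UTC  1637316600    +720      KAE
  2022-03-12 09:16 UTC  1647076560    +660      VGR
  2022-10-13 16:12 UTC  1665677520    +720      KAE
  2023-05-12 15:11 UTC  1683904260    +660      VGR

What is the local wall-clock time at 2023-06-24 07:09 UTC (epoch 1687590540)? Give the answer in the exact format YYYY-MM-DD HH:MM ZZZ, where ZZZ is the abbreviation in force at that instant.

Query: 2023-06-24 07:09 UTC
Rule 4/4 (VGR, +11:00): 2023-05-12 15:11 UTC ≤ query < +∞
7·60 + 9 + 660 = 1089 min
1089 = 0·1440 + 1089; 1089 = 18·60 + 9 → 18:09, same day
→ 2023-06-24 18:09 VGR

2023-06-24 18:09 VGR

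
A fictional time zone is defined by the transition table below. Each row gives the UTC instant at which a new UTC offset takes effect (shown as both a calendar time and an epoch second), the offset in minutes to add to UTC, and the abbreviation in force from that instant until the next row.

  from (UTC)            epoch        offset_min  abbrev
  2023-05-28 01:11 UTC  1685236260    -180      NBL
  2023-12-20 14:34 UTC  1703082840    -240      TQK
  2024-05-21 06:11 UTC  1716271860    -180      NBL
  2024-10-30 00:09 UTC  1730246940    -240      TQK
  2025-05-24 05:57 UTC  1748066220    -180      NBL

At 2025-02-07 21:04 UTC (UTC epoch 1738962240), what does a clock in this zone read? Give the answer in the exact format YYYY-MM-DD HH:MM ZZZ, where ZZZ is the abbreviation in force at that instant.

Query: 2025-02-07 21:04 UTC
Rule 4/5 (TQK, -04:00): 2024-10-30 00:09 UTC ≤ query < 2025-05-24 05:57 UTC
21·60 + 4 - 240 = 1024 min
1024 = 0·1440 + 1024; 1024 = 17·60 + 4 → 17:04, same day
→ 2025-02-07 17:04 TQK

2025-02-07 17:04 TQK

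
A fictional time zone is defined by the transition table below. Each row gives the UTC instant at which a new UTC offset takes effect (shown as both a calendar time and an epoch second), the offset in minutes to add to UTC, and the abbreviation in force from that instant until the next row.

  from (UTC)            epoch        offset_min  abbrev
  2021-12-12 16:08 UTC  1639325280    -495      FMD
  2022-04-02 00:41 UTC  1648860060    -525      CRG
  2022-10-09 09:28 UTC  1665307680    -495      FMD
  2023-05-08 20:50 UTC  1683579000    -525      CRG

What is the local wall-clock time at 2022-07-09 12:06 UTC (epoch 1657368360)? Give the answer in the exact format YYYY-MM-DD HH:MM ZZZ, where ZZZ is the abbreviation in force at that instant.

2022-07-09 03:21 CRG

Query: 2022-07-09 12:06 UTC
Rule 2/4 (CRG, -08:45): 2022-04-02 00:41 UTC ≤ query < 2022-10-09 09:28 UTC
12·60 + 6 - 525 = 201 min
201 = 0·1440 + 201; 201 = 3·60 + 21 → 03:21, same day
→ 2022-07-09 03:21 CRG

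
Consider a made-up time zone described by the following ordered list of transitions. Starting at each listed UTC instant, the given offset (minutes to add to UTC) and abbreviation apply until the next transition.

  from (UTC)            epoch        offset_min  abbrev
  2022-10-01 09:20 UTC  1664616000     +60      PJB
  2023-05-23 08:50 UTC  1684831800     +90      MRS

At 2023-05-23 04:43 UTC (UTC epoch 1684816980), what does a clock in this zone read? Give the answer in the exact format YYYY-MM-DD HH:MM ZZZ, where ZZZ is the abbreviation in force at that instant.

2023-05-23 05:43 PJB

Query: 2023-05-23 04:43 UTC
Rule 1/2 (PJB, +01:00): 2022-10-01 09:20 UTC ≤ query < 2023-05-23 08:50 UTC
4·60 + 43 + 60 = 343 min
343 = 0·1440 + 343; 343 = 5·60 + 43 → 05:43, same day
→ 2023-05-23 05:43 PJB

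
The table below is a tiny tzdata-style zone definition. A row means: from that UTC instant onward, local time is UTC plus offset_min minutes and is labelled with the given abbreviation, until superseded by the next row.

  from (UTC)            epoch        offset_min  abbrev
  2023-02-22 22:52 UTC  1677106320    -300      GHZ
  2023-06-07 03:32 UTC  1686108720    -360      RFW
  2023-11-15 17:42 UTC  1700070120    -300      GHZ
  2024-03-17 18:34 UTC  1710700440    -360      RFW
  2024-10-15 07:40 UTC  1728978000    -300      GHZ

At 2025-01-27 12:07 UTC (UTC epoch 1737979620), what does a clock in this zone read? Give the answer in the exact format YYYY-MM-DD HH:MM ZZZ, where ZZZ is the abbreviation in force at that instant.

Query: 2025-01-27 12:07 UTC
Rule 5/5 (GHZ, -05:00): 2024-10-15 07:40 UTC ≤ query < +∞
12·60 + 7 - 300 = 427 min
427 = 0·1440 + 427; 427 = 7·60 + 7 → 07:07, same day
→ 2025-01-27 07:07 GHZ

2025-01-27 07:07 GHZ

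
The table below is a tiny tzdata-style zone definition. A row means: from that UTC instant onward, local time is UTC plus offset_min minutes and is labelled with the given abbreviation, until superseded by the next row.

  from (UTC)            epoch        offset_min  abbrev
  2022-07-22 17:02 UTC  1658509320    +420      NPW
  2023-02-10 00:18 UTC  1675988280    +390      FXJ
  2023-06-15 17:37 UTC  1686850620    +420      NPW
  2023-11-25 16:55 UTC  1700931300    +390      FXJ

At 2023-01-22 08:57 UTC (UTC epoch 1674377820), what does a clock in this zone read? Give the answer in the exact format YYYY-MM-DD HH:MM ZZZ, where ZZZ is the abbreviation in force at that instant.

2023-01-22 15:57 NPW

Query: 2023-01-22 08:57 UTC
Rule 1/4 (NPW, +07:00): 2022-07-22 17:02 UTC ≤ query < 2023-02-10 00:18 UTC
8·60 + 57 + 420 = 957 min
957 = 0·1440 + 957; 957 = 15·60 + 57 → 15:57, same day
→ 2023-01-22 15:57 NPW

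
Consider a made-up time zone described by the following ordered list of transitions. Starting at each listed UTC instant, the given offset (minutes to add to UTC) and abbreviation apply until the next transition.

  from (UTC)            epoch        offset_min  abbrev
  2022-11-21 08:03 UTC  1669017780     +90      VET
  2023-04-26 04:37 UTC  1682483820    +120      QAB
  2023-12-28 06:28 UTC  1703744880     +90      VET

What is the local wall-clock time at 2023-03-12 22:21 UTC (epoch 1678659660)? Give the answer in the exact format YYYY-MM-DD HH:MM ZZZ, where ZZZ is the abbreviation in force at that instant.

2023-03-12 23:51 VET

Query: 2023-03-12 22:21 UTC
Rule 1/3 (VET, +01:30): 2022-11-21 08:03 UTC ≤ query < 2023-04-26 04:37 UTC
22·60 + 21 + 90 = 1431 min
1431 = 0·1440 + 1431; 1431 = 23·60 + 51 → 23:51, same day
→ 2023-03-12 23:51 VET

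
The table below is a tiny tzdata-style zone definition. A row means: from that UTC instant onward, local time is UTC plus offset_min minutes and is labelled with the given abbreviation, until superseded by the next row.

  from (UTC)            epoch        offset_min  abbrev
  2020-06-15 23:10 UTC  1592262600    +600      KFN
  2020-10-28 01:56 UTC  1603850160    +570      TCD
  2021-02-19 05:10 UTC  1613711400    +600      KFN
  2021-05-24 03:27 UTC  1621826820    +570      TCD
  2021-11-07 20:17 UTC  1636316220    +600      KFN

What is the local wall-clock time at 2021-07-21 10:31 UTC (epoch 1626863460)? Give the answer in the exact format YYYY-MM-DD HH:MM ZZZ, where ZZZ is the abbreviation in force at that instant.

2021-07-21 20:01 TCD

Query: 2021-07-21 10:31 UTC
Rule 4/5 (TCD, +09:30): 2021-05-24 03:27 UTC ≤ query < 2021-11-07 20:17 UTC
10·60 + 31 + 570 = 1201 min
1201 = 0·1440 + 1201; 1201 = 20·60 + 1 → 20:01, same day
→ 2021-07-21 20:01 TCD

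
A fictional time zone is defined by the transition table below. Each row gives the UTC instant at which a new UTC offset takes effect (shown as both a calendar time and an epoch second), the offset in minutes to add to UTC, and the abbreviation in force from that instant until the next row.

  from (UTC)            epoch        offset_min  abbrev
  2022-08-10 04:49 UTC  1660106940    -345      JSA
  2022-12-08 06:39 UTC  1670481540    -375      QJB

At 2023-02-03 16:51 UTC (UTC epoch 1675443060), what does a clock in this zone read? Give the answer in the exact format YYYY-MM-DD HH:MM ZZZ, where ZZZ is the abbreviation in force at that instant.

2023-02-03 10:36 QJB

Query: 2023-02-03 16:51 UTC
Rule 2/2 (QJB, -06:15): 2022-12-08 06:39 UTC ≤ query < +∞
16·60 + 51 - 375 = 636 min
636 = 0·1440 + 636; 636 = 10·60 + 36 → 10:36, same day
→ 2023-02-03 10:36 QJB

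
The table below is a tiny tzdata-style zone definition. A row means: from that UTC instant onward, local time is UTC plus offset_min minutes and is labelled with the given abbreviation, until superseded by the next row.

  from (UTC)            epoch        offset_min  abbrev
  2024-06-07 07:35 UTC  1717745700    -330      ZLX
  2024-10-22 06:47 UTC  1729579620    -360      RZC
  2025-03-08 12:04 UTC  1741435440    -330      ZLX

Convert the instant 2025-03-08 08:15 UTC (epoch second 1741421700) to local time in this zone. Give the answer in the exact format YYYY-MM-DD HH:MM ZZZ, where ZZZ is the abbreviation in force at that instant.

2025-03-08 02:15 RZC

Query: 2025-03-08 08:15 UTC
Rule 2/3 (RZC, -06:00): 2024-10-22 06:47 UTC ≤ query < 2025-03-08 12:04 UTC
8·60 + 15 - 360 = 135 min
135 = 0·1440 + 135; 135 = 2·60 + 15 → 02:15, same day
→ 2025-03-08 02:15 RZC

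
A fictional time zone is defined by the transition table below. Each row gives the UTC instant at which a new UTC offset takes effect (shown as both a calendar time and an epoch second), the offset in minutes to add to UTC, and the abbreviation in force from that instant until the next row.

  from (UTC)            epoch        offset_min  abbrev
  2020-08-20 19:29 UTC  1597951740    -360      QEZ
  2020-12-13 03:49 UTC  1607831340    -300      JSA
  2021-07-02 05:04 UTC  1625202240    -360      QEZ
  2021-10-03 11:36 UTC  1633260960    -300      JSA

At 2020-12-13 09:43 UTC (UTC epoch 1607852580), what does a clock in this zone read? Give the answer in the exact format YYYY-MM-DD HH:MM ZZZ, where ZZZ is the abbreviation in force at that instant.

2020-12-13 04:43 JSA

Query: 2020-12-13 09:43 UTC
Rule 2/4 (JSA, -05:00): 2020-12-13 03:49 UTC ≤ query < 2021-07-02 05:04 UTC
9·60 + 43 - 300 = 283 min
283 = 0·1440 + 283; 283 = 4·60 + 43 → 04:43, same day
→ 2020-12-13 04:43 JSA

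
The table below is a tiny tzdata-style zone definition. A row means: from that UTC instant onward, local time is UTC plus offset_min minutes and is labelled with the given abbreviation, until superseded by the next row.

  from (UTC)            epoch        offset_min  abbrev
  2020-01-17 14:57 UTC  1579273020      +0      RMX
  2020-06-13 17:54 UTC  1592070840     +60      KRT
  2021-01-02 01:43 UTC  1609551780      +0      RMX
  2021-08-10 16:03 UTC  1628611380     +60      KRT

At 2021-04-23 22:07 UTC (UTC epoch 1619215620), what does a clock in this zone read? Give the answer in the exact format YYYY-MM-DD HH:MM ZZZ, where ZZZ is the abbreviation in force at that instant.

2021-04-23 22:07 RMX

Query: 2021-04-23 22:07 UTC
Rule 3/4 (RMX, +00:00): 2021-01-02 01:43 UTC ≤ query < 2021-08-10 16:03 UTC
22·60 + 7 + 0 = 1327 min
1327 = 0·1440 + 1327; 1327 = 22·60 + 7 → 22:07, same day
→ 2021-04-23 22:07 RMX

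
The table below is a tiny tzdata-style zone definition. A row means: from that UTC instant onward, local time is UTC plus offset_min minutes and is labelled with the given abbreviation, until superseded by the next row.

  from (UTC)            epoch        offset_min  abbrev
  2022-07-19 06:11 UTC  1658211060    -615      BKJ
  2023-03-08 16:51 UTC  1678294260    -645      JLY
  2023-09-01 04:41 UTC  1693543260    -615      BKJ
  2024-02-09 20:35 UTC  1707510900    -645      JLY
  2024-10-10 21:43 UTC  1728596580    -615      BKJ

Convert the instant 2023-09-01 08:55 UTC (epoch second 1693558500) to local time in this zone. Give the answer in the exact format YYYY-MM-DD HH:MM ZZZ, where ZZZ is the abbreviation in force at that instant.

2023-08-31 22:40 BKJ

Query: 2023-09-01 08:55 UTC
Rule 3/5 (BKJ, -10:15): 2023-09-01 04:41 UTC ≤ query < 2024-02-09 20:35 UTC
8·60 + 55 - 615 = -80 min
-80 = -1·1440 + 1360; 1360 = 22·60 + 40 → 22:40, 2023-09-01 - 1 day = 2023-08-31
→ 2023-08-31 22:40 BKJ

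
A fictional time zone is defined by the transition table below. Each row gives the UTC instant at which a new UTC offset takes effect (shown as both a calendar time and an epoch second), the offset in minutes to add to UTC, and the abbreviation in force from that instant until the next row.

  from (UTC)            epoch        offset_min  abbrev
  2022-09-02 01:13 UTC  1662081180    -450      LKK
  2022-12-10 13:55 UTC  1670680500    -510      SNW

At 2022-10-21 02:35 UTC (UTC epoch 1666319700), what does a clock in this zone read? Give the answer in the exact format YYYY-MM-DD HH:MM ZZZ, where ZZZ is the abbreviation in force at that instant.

2022-10-20 19:05 LKK

Query: 2022-10-21 02:35 UTC
Rule 1/2 (LKK, -07:30): 2022-09-02 01:13 UTC ≤ query < 2022-12-10 13:55 UTC
2·60 + 35 - 450 = -295 min
-295 = -1·1440 + 1145; 1145 = 19·60 + 5 → 19:05, 2022-10-21 - 1 day = 2022-10-20
→ 2022-10-20 19:05 LKK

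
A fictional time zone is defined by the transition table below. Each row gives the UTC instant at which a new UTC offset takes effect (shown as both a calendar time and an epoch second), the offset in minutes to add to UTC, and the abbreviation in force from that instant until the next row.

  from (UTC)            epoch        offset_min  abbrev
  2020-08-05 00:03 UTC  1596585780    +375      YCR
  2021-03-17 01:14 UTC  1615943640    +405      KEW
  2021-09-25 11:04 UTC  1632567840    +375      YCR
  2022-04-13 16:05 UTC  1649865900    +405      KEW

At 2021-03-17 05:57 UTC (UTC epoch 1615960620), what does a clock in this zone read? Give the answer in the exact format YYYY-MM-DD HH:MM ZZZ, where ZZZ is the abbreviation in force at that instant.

Query: 2021-03-17 05:57 UTC
Rule 2/4 (KEW, +06:45): 2021-03-17 01:14 UTC ≤ query < 2021-09-25 11:04 UTC
5·60 + 57 + 405 = 762 min
762 = 0·1440 + 762; 762 = 12·60 + 42 → 12:42, same day
→ 2021-03-17 12:42 KEW

2021-03-17 12:42 KEW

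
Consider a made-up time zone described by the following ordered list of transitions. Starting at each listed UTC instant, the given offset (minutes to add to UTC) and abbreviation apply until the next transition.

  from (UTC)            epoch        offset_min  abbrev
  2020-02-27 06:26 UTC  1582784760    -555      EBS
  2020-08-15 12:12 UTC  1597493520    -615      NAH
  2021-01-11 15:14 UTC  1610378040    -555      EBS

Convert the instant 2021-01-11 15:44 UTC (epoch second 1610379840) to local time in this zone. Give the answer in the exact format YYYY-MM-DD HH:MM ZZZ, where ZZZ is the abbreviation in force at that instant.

2021-01-11 06:29 EBS

Query: 2021-01-11 15:44 UTC
Rule 3/3 (EBS, -09:15): 2021-01-11 15:14 UTC ≤ query < +∞
15·60 + 44 - 555 = 389 min
389 = 0·1440 + 389; 389 = 6·60 + 29 → 06:29, same day
→ 2021-01-11 06:29 EBS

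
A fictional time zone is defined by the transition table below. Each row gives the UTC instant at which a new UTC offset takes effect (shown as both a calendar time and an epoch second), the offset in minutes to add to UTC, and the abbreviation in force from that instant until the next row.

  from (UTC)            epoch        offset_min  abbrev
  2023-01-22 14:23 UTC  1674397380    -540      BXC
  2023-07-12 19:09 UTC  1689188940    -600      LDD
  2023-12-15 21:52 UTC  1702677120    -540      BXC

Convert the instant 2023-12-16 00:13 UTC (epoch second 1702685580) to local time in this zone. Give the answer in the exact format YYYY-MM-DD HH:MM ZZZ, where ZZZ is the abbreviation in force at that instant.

Query: 2023-12-16 00:13 UTC
Rule 3/3 (BXC, -09:00): 2023-12-15 21:52 UTC ≤ query < +∞
0·60 + 13 - 540 = -527 min
-527 = -1·1440 + 913; 913 = 15·60 + 13 → 15:13, 2023-12-16 - 1 day = 2023-12-15
→ 2023-12-15 15:13 BXC

2023-12-15 15:13 BXC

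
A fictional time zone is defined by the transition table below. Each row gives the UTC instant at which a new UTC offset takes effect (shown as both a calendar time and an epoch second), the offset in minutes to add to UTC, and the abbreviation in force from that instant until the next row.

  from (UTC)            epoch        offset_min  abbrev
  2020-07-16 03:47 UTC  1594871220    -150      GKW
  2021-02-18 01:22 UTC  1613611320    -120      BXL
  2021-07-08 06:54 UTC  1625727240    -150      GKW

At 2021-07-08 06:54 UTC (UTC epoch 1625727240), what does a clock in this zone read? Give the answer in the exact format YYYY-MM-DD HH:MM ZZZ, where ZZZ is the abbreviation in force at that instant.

Query: 2021-07-08 06:54 UTC
Rule 3/3 (GKW, -02:30): 2021-07-08 06:54 UTC ≤ query < +∞
6·60 + 54 - 150 = 264 min
264 = 0·1440 + 264; 264 = 4·60 + 24 → 04:24, same day
→ 2021-07-08 04:24 GKW

2021-07-08 04:24 GKW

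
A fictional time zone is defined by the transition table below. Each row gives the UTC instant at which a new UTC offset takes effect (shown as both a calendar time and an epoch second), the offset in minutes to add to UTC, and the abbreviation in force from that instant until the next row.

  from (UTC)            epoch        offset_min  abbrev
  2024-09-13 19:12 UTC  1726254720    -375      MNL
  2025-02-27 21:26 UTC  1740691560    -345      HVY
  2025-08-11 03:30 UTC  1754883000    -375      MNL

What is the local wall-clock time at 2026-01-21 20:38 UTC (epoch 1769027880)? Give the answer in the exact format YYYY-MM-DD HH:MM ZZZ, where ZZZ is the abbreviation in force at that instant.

2026-01-21 14:23 MNL

Query: 2026-01-21 20:38 UTC
Rule 3/3 (MNL, -06:15): 2025-08-11 03:30 UTC ≤ query < +∞
20·60 + 38 - 375 = 863 min
863 = 0·1440 + 863; 863 = 14·60 + 23 → 14:23, same day
→ 2026-01-21 14:23 MNL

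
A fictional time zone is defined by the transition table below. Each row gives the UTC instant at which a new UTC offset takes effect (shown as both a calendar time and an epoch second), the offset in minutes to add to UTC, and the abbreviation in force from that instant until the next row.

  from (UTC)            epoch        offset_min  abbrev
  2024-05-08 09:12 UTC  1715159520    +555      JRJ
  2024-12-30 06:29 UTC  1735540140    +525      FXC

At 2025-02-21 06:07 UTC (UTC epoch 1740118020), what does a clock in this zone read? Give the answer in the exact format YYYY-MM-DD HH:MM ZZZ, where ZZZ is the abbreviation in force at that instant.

Query: 2025-02-21 06:07 UTC
Rule 2/2 (FXC, +08:45): 2024-12-30 06:29 UTC ≤ query < +∞
6·60 + 7 + 525 = 892 min
892 = 0·1440 + 892; 892 = 14·60 + 52 → 14:52, same day
→ 2025-02-21 14:52 FXC

2025-02-21 14:52 FXC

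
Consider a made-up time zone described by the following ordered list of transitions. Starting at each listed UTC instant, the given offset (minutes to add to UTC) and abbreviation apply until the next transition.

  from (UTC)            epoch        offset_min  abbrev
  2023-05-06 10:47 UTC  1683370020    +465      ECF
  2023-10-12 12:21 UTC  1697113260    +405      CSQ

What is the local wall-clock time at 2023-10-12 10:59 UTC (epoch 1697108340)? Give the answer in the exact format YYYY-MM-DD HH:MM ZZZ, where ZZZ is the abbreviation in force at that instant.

2023-10-12 18:44 ECF

Query: 2023-10-12 10:59 UTC
Rule 1/2 (ECF, +07:45): 2023-05-06 10:47 UTC ≤ query < 2023-10-12 12:21 UTC
10·60 + 59 + 465 = 1124 min
1124 = 0·1440 + 1124; 1124 = 18·60 + 44 → 18:44, same day
→ 2023-10-12 18:44 ECF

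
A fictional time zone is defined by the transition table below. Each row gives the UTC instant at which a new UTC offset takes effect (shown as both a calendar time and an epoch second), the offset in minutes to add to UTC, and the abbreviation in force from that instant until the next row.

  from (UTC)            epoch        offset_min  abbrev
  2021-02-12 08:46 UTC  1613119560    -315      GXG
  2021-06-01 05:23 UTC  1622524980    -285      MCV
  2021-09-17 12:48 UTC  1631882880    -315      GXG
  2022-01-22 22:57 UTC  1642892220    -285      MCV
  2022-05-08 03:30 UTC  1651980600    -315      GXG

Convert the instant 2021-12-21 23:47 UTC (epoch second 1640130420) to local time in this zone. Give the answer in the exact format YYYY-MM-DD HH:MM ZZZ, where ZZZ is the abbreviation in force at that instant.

2021-12-21 18:32 GXG

Query: 2021-12-21 23:47 UTC
Rule 3/5 (GXG, -05:15): 2021-09-17 12:48 UTC ≤ query < 2022-01-22 22:57 UTC
23·60 + 47 - 315 = 1112 min
1112 = 0·1440 + 1112; 1112 = 18·60 + 32 → 18:32, same day
→ 2021-12-21 18:32 GXG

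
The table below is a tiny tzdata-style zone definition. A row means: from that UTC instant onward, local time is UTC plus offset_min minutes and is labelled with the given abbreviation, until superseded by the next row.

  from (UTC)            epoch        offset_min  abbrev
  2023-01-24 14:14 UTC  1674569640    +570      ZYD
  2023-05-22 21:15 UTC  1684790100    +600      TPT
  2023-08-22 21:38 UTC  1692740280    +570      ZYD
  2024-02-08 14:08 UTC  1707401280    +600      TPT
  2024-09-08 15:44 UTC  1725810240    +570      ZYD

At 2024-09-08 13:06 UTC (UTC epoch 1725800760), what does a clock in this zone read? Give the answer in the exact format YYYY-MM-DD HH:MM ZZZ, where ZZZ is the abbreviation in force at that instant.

2024-09-08 23:06 TPT

Query: 2024-09-08 13:06 UTC
Rule 4/5 (TPT, +10:00): 2024-02-08 14:08 UTC ≤ query < 2024-09-08 15:44 UTC
13·60 + 6 + 600 = 1386 min
1386 = 0·1440 + 1386; 1386 = 23·60 + 6 → 23:06, same day
→ 2024-09-08 23:06 TPT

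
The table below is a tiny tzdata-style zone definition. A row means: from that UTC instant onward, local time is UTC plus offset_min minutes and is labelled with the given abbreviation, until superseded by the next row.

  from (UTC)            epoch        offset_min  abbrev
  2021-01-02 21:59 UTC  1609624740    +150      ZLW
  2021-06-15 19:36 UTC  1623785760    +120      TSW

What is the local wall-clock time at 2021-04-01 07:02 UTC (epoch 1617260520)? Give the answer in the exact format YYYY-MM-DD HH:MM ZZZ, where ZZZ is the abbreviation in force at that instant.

2021-04-01 09:32 ZLW

Query: 2021-04-01 07:02 UTC
Rule 1/2 (ZLW, +02:30): 2021-01-02 21:59 UTC ≤ query < 2021-06-15 19:36 UTC
7·60 + 2 + 150 = 572 min
572 = 0·1440 + 572; 572 = 9·60 + 32 → 09:32, same day
→ 2021-04-01 09:32 ZLW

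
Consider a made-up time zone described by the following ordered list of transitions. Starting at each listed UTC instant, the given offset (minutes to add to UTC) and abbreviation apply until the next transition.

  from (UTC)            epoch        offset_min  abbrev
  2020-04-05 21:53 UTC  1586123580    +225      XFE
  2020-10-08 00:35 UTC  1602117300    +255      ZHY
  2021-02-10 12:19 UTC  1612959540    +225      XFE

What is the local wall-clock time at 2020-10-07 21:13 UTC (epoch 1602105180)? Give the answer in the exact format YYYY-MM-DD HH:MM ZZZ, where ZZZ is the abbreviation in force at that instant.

2020-10-08 00:58 XFE

Query: 2020-10-07 21:13 UTC
Rule 1/3 (XFE, +03:45): 2020-04-05 21:53 UTC ≤ query < 2020-10-08 00:35 UTC
21·60 + 13 + 225 = 1498 min
1498 = 1·1440 + 58; 58 = 0·60 + 58 → 00:58, 2020-10-07 + 1 day = 2020-10-08
→ 2020-10-08 00:58 XFE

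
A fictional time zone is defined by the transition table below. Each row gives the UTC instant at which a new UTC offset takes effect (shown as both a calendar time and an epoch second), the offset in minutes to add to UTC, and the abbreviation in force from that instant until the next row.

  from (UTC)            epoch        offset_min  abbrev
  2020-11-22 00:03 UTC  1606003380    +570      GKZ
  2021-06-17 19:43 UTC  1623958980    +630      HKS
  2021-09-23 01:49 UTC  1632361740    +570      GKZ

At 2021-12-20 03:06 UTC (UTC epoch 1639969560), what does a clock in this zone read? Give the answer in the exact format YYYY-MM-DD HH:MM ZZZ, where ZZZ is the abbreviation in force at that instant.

2021-12-20 12:36 GKZ

Query: 2021-12-20 03:06 UTC
Rule 3/3 (GKZ, +09:30): 2021-09-23 01:49 UTC ≤ query < +∞
3·60 + 6 + 570 = 756 min
756 = 0·1440 + 756; 756 = 12·60 + 36 → 12:36, same day
→ 2021-12-20 12:36 GKZ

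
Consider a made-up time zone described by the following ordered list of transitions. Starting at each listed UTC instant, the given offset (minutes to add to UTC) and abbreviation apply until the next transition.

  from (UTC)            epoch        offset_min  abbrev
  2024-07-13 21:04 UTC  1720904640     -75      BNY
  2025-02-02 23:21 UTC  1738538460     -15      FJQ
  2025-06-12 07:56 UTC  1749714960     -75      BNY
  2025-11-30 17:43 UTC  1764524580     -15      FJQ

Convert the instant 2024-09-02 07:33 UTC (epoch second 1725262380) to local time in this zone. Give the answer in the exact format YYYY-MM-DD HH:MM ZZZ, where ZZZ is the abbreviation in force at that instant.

Query: 2024-09-02 07:33 UTC
Rule 1/4 (BNY, -01:15): 2024-07-13 21:04 UTC ≤ query < 2025-02-02 23:21 UTC
7·60 + 33 - 75 = 378 min
378 = 0·1440 + 378; 378 = 6·60 + 18 → 06:18, same day
→ 2024-09-02 06:18 BNY

2024-09-02 06:18 BNY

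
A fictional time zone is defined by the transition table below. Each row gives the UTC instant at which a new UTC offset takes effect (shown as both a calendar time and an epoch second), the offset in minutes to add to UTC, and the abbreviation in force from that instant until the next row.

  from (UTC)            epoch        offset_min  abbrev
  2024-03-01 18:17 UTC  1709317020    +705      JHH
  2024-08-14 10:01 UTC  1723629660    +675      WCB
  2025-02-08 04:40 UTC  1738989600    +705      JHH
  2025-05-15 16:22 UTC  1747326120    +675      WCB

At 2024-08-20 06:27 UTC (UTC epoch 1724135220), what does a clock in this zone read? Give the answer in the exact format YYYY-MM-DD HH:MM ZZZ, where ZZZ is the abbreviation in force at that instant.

Query: 2024-08-20 06:27 UTC
Rule 2/4 (WCB, +11:15): 2024-08-14 10:01 UTC ≤ query < 2025-02-08 04:40 UTC
6·60 + 27 + 675 = 1062 min
1062 = 0·1440 + 1062; 1062 = 17·60 + 42 → 17:42, same day
→ 2024-08-20 17:42 WCB

2024-08-20 17:42 WCB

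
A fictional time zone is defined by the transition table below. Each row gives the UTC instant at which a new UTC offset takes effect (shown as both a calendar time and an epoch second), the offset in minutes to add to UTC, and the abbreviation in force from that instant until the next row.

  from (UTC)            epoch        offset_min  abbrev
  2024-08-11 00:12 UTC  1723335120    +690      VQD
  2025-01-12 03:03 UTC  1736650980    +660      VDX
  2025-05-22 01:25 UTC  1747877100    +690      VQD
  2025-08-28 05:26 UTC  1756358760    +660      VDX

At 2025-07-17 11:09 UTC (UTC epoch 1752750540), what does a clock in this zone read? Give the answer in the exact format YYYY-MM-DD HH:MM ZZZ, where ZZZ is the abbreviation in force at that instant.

Query: 2025-07-17 11:09 UTC
Rule 3/4 (VQD, +11:30): 2025-05-22 01:25 UTC ≤ query < 2025-08-28 05:26 UTC
11·60 + 9 + 690 = 1359 min
1359 = 0·1440 + 1359; 1359 = 22·60 + 39 → 22:39, same day
→ 2025-07-17 22:39 VQD

2025-07-17 22:39 VQD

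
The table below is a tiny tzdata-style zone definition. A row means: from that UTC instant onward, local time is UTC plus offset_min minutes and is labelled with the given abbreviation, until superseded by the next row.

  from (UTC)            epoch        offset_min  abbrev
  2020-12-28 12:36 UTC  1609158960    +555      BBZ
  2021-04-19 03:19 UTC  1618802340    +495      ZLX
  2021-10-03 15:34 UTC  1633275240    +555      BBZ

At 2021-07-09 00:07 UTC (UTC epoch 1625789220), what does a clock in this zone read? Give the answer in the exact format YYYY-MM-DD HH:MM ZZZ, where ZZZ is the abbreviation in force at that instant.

2021-07-09 08:22 ZLX

Query: 2021-07-09 00:07 UTC
Rule 2/3 (ZLX, +08:15): 2021-04-19 03:19 UTC ≤ query < 2021-10-03 15:34 UTC
0·60 + 7 + 495 = 502 min
502 = 0·1440 + 502; 502 = 8·60 + 22 → 08:22, same day
→ 2021-07-09 08:22 ZLX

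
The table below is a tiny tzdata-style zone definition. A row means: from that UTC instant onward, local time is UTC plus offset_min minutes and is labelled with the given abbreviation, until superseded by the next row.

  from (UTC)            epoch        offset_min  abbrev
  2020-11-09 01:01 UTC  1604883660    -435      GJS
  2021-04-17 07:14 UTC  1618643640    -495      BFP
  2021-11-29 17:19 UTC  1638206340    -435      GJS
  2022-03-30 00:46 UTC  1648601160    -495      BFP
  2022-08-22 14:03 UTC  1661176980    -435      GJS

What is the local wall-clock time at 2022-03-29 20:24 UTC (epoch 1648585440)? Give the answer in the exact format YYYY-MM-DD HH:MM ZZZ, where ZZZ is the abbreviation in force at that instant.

2022-03-29 13:09 GJS

Query: 2022-03-29 20:24 UTC
Rule 3/5 (GJS, -07:15): 2021-11-29 17:19 UTC ≤ query < 2022-03-30 00:46 UTC
20·60 + 24 - 435 = 789 min
789 = 0·1440 + 789; 789 = 13·60 + 9 → 13:09, same day
→ 2022-03-29 13:09 GJS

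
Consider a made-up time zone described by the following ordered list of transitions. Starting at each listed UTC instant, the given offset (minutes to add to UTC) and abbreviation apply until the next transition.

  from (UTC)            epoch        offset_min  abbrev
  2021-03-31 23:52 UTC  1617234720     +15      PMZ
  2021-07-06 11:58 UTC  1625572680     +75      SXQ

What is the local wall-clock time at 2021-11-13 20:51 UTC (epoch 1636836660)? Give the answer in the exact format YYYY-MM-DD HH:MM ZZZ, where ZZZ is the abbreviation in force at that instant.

2021-11-13 22:06 SXQ

Query: 2021-11-13 20:51 UTC
Rule 2/2 (SXQ, +01:15): 2021-07-06 11:58 UTC ≤ query < +∞
20·60 + 51 + 75 = 1326 min
1326 = 0·1440 + 1326; 1326 = 22·60 + 6 → 22:06, same day
→ 2021-11-13 22:06 SXQ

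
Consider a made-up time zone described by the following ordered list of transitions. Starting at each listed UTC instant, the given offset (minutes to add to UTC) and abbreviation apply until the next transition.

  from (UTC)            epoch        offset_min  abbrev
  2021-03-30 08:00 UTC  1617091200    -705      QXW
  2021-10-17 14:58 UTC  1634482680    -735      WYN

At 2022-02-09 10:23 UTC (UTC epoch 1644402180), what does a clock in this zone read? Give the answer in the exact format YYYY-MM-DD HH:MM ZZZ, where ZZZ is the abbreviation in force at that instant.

Query: 2022-02-09 10:23 UTC
Rule 2/2 (WYN, -12:15): 2021-10-17 14:58 UTC ≤ query < +∞
10·60 + 23 - 735 = -112 min
-112 = -1·1440 + 1328; 1328 = 22·60 + 8 → 22:08, 2022-02-09 - 1 day = 2022-02-08
→ 2022-02-08 22:08 WYN

2022-02-08 22:08 WYN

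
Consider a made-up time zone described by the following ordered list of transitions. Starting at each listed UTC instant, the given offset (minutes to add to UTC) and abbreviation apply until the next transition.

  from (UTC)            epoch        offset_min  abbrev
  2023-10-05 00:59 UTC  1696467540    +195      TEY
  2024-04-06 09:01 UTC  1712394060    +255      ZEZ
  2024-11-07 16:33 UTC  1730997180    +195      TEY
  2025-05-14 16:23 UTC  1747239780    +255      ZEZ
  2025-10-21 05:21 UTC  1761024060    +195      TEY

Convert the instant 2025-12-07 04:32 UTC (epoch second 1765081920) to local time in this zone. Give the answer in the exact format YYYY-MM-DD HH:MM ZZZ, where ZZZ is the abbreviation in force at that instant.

2025-12-07 07:47 TEY

Query: 2025-12-07 04:32 UTC
Rule 5/5 (TEY, +03:15): 2025-10-21 05:21 UTC ≤ query < +∞
4·60 + 32 + 195 = 467 min
467 = 0·1440 + 467; 467 = 7·60 + 47 → 07:47, same day
→ 2025-12-07 07:47 TEY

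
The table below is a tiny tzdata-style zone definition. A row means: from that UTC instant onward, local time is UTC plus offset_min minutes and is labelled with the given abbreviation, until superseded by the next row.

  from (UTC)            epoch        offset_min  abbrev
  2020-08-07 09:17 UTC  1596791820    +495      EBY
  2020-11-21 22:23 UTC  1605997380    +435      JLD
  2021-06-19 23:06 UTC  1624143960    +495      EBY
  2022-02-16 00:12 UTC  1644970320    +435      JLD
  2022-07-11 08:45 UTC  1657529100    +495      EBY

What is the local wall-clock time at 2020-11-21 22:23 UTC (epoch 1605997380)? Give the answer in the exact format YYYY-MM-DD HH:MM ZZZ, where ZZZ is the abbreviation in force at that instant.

Query: 2020-11-21 22:23 UTC
Rule 2/5 (JLD, +07:15): 2020-11-21 22:23 UTC ≤ query < 2021-06-19 23:06 UTC
22·60 + 23 + 435 = 1778 min
1778 = 1·1440 + 338; 338 = 5·60 + 38 → 05:38, 2020-11-21 + 1 day = 2020-11-22
→ 2020-11-22 05:38 JLD

2020-11-22 05:38 JLD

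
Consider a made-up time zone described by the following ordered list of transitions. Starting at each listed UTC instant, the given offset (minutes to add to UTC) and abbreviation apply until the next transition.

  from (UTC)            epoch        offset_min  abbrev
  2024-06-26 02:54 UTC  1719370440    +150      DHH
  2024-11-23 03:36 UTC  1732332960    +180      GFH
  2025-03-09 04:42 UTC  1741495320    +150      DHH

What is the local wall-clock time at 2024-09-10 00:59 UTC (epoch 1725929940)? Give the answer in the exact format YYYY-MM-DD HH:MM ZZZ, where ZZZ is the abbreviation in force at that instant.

2024-09-10 03:29 DHH

Query: 2024-09-10 00:59 UTC
Rule 1/3 (DHH, +02:30): 2024-06-26 02:54 UTC ≤ query < 2024-11-23 03:36 UTC
0·60 + 59 + 150 = 209 min
209 = 0·1440 + 209; 209 = 3·60 + 29 → 03:29, same day
→ 2024-09-10 03:29 DHH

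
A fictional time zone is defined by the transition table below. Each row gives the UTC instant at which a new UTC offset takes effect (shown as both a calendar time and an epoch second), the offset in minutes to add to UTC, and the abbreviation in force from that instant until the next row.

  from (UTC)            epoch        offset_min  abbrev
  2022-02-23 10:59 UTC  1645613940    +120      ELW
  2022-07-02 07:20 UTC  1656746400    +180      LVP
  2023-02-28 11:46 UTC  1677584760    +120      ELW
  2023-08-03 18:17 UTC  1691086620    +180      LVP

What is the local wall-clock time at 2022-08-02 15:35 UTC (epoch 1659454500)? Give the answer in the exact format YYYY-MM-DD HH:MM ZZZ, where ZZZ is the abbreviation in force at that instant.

2022-08-02 18:35 LVP

Query: 2022-08-02 15:35 UTC
Rule 2/4 (LVP, +03:00): 2022-07-02 07:20 UTC ≤ query < 2023-02-28 11:46 UTC
15·60 + 35 + 180 = 1115 min
1115 = 0·1440 + 1115; 1115 = 18·60 + 35 → 18:35, same day
→ 2022-08-02 18:35 LVP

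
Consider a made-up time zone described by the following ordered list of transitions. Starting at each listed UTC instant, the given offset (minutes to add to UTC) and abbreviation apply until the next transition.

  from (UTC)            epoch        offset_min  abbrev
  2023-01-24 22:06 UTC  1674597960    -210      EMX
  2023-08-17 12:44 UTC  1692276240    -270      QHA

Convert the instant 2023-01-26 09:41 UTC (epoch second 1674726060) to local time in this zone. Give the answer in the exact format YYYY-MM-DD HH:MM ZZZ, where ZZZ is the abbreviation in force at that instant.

2023-01-26 06:11 EMX

Query: 2023-01-26 09:41 UTC
Rule 1/2 (EMX, -03:30): 2023-01-24 22:06 UTC ≤ query < 2023-08-17 12:44 UTC
9·60 + 41 - 210 = 371 min
371 = 0·1440 + 371; 371 = 6·60 + 11 → 06:11, same day
→ 2023-01-26 06:11 EMX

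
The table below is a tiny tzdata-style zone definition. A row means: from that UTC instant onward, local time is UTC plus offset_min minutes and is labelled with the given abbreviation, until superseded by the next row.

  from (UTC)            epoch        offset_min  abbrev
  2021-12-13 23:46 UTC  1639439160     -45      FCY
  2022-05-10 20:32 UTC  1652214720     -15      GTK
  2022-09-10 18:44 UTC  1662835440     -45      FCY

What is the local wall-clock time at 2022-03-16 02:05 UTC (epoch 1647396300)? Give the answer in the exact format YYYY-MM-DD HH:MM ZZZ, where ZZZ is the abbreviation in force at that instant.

Query: 2022-03-16 02:05 UTC
Rule 1/3 (FCY, -00:45): 2021-12-13 23:46 UTC ≤ query < 2022-05-10 20:32 UTC
2·60 + 5 - 45 = 80 min
80 = 0·1440 + 80; 80 = 1·60 + 20 → 01:20, same day
→ 2022-03-16 01:20 FCY

2022-03-16 01:20 FCY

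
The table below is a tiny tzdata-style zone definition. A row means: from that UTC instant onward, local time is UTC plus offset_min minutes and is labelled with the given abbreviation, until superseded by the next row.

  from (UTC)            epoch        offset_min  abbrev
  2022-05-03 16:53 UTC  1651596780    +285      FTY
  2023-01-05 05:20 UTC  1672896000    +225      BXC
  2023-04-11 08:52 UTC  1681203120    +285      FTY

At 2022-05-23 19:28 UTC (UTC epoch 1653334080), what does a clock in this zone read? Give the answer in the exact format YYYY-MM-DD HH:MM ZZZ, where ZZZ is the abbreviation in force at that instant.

Query: 2022-05-23 19:28 UTC
Rule 1/3 (FTY, +04:45): 2022-05-03 16:53 UTC ≤ query < 2023-01-05 05:20 UTC
19·60 + 28 + 285 = 1453 min
1453 = 1·1440 + 13; 13 = 0·60 + 13 → 00:13, 2022-05-23 + 1 day = 2022-05-24
→ 2022-05-24 00:13 FTY

2022-05-24 00:13 FTY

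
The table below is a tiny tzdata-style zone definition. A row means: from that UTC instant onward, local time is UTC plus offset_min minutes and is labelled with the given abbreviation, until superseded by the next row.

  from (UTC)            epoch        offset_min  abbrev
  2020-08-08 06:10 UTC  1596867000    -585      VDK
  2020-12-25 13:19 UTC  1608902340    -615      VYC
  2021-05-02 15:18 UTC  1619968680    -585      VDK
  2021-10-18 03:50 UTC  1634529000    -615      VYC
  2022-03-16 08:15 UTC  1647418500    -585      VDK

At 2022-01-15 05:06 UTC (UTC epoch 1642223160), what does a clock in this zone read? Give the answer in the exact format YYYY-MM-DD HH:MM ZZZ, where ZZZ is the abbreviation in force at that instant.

Query: 2022-01-15 05:06 UTC
Rule 4/5 (VYC, -10:15): 2021-10-18 03:50 UTC ≤ query < 2022-03-16 08:15 UTC
5·60 + 6 - 615 = -309 min
-309 = -1·1440 + 1131; 1131 = 18·60 + 51 → 18:51, 2022-01-15 - 1 day = 2022-01-14
→ 2022-01-14 18:51 VYC

2022-01-14 18:51 VYC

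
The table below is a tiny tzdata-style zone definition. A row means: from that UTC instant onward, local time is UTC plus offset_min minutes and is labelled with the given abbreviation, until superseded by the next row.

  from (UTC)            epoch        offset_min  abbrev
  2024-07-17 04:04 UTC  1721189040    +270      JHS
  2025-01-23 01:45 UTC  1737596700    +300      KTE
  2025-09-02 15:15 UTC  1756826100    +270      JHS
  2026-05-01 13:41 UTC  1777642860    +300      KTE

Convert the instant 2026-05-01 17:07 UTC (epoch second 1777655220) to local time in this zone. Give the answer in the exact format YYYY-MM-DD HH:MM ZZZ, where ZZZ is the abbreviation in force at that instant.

Query: 2026-05-01 17:07 UTC
Rule 4/4 (KTE, +05:00): 2026-05-01 13:41 UTC ≤ query < +∞
17·60 + 7 + 300 = 1327 min
1327 = 0·1440 + 1327; 1327 = 22·60 + 7 → 22:07, same day
→ 2026-05-01 22:07 KTE

2026-05-01 22:07 KTE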